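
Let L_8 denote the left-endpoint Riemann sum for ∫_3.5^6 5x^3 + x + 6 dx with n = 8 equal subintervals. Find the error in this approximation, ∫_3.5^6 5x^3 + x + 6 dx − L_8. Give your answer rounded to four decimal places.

132.7454

Exact integral: ∫_3.5^6 f(x) dx = 1459.296875.
L_8 ≈ 1326.551514.
Error ≈ 1459.296875 − 1326.551514 ≈ 132.7454.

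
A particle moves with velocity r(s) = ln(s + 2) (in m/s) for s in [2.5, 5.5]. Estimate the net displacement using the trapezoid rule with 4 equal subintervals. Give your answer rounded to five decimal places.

5.33927

Δs = (5.5 − 2.5)/4 = 0.75.
r(2.5) ≈ 1.50408, r(3.25) ≈ 1.65823, r(4) ≈ 1.79176, r(4.75) ≈ 1.90954, r(5.5) ≈ 2.01490.
T_4 = (Δs/2)·[r(s_0) + 2r(s_1) + 2r(s_2) + 2r(s_3) + r(s_4)].
Sum ≈ 5.33927.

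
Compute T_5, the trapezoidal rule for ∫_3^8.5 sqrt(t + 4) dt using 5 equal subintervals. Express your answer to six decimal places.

Δt = (8.5 − 3)/5 = 1.1.
f(3) ≈ 2.645751, f(4.1) ≈ 2.846050, f(5.2) ≈ 3.033150, f(6.3) ≈ 3.209361, f(7.4) ≈ 3.376389, f(8.5) ≈ 3.535534.
T_5 = (Δt/2)·[f(t_0) + 2f(t_1) + ... + 2f(t_{4}) + f(t_5)].
Sum ≈ 17.111152.

17.111152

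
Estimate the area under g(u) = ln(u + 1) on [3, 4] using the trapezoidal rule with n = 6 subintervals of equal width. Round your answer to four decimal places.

Δu = (4 − 3)/6 = 1/6.
g(3) ≈ 1.3863, g(19/6) ≈ 1.4271, g(10/3) ≈ 1.4663, g(3.5) ≈ 1.5041, g(11/3) ≈ 1.5404, g(23/6) ≈ 1.5755, g(4) ≈ 1.6094.
T_6 = (Δu/2)·[g(u_0) + 2g(u_1) + ... + 2g(u_{5}) + g(u_6)].
Sum ≈ 1.5019.

1.5019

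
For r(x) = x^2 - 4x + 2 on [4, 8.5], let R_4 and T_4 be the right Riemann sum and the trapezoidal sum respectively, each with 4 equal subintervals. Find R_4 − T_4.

21.515625

R_4 = 102.33984375.
T_4 = 80.82421875.
R_4 − T_4 = 21.515625.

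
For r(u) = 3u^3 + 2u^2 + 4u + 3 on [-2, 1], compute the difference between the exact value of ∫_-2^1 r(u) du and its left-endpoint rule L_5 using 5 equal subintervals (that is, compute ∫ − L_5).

Exact integral: ∫_-2^1 r(u) du = -2.25.
L_5 = -12.6.
Error = -2.25 − (-12.6) = 10.35.

10.35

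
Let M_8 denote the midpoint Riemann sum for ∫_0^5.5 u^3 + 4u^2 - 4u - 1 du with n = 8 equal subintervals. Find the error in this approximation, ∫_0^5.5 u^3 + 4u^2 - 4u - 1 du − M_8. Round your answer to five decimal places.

Exact integral: ∫_0^5.5 f(u) du ≈ 384.5989583.
M_8 ≈ 381.9451904.
Error ≈ 384.5989583 − 381.9451904 ≈ 2.65377.

2.65377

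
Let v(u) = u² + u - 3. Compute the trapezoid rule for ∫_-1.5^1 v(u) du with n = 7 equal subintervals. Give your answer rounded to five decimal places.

Δu = (1 − (-1.5))/7 = 5/14.
v(-1.5) = -2.25, v(-8/7) = -139/49, v(-11/14) = -621/196, v(-3/7) = -159/49, v(-1/14) = -601/196, v(2/7) = -129/49, v(9/14) = -381/196, v(1) = -1.
T_7 = (Δu/2)·[v(u_0) + 2v(u_1) + ... + 2v(u_{6}) + v(u_7)].
Sum ≈ -6.61352.

-6.61352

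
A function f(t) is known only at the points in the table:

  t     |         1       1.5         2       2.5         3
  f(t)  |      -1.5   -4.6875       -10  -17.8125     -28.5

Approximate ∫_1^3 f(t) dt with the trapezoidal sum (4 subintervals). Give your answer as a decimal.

-23.75

Δt = 0.5.
T_4 = (0.5/2)·[(-1.5) + 2·(-4.6875) + 2·(-10) + 2·(-17.8125) + (-28.5)] = -23.75.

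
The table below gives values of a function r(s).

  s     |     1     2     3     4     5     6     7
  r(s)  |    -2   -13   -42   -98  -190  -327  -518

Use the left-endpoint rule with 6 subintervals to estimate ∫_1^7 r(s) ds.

Δs = 1.
Sum = 1·[(-2) + (-13) + (-42) + (-98) + (-190) + (-327)] = -672.

-672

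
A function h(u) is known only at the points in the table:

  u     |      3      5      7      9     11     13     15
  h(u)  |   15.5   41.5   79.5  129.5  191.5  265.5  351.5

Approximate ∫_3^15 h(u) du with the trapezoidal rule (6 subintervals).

Δu = 2.
T_6 = (2/2)·[15.5 + 2·41.5 + 2·79.5 + 2·129.5 + 2·191.5 + 2·265.5 + 351.5] = 1782.

1782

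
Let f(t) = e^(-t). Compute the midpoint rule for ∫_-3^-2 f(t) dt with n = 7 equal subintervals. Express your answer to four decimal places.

Δt = (-2 − (-3))/7 = 1/7.
Midpoints: -41/14, -39/14, -37/14, -2.5, -33/14, -31/14, -29/14.
f(-41/14) ≈ 18.7009, f(-39/14) ≈ 16.2114, f(-37/14) ≈ 14.0533, f(-2.5) ≈ 12.1825, f(-33/14) ≈ 10.5607, f(-31/14) ≈ 9.1549, f(-29/14) ≈ 7.9362.
Sum = Δt · [f(-41/14) + f(-39/14) + f(-37/14) + ...].
Sum ≈ 12.6857.

12.6857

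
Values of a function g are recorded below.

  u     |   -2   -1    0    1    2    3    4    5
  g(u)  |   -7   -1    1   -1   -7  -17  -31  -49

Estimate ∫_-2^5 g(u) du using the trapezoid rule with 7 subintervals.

-84

Δu = 1.
T_7 = (1/2)·[(-7) + 2·(-1) + 2·1 + 2·(-1) + 2·(-7) + 2·(-17) + 2·(-31) + (-49)] = -84.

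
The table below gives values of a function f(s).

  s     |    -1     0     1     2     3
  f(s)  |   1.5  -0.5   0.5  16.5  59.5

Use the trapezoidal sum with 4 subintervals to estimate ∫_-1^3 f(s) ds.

Δs = 1.
T_4 = (1/2)·[1.5 + 2·(-0.5) + 2·0.5 + 2·16.5 + 59.5] = 47.

47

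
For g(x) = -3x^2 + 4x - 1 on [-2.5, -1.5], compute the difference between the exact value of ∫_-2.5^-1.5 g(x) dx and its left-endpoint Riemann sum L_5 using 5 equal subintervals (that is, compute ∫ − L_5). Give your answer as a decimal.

Exact integral: ∫_-2.5^-1.5 g(x) dx = -21.25.
L_5 = -22.87.
Error = -21.25 − (-22.87) = 1.62.

1.62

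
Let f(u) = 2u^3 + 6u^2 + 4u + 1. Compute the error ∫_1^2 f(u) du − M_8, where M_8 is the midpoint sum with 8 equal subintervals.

0.01953125

Exact integral: ∫_1^2 f(u) du = 28.5.
M_8 = 28.48046875.
Error = 28.5 − 28.48046875 = 0.01953125.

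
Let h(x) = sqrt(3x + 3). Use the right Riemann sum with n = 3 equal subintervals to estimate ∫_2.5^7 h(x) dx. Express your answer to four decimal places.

19.7818

Δx = (7 − 2.5)/3 = 1.5.
Right endpoints: 4, 5.5, 7.
h(4) ≈ 3.8730, h(5.5) ≈ 4.4159, h(7) ≈ 4.8990.
Sum = Δx · [h(4) + h(5.5) + h(7)].
Sum ≈ 19.7818.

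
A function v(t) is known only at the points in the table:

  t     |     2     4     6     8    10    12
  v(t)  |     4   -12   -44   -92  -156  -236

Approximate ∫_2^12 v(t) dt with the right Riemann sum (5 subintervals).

-1080

Δt = 2.
Sum = 2·[(-12) + (-44) + (-92) + (-156) + (-236)] = -1080.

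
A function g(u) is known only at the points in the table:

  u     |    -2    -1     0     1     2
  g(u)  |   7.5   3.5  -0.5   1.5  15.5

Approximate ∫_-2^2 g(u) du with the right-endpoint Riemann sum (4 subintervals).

20

Δu = 1.
Sum = 1·[3.5 + (-0.5) + 1.5 + 15.5] = 20.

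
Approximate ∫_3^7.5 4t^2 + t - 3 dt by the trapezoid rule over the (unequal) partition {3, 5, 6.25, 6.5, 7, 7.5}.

543.4375

Subinterval widths: 2, 1.25, 0.25, 0.5, 0.5.
f(3) = 36, f(5) = 102, f(6.25) = 159.5, f(6.5) = 172.5, f(7) = 200, f(7.5) = 229.5.
On each subinterval the trapezoid contributes (Δt_i/2)·[f(t_{i-1}) + f(t_i)].
Sum = 543.4375.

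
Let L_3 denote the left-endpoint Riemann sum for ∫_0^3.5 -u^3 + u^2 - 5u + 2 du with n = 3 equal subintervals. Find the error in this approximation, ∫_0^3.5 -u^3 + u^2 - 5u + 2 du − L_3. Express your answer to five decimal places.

Exact integral: ∫_0^3.5 f(u) du ≈ -46.8489583.
L_3 ≈ -22.1504630.
Error ≈ -46.8489583 − (-22.1504630) ≈ -24.69850.

-24.69850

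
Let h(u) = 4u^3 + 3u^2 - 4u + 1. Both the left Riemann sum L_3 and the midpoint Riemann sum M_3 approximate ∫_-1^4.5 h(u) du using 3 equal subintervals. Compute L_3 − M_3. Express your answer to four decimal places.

-259.6458

L_3 ≈ 171.569444.
M_3 ≈ 431.215278.
L_3 − M_3 ≈ -259.6458.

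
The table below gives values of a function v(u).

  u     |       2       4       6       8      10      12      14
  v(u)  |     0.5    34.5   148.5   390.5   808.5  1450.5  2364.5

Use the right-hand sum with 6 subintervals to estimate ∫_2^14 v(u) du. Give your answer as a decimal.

Δu = 2.
Sum = 2·[34.5 + 148.5 + 390.5 + 808.5 + 1450.5 + 2364.5] = 10394.

10394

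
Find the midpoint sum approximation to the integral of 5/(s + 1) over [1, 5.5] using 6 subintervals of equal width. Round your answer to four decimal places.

Δs = (5.5 − 1)/6 = 0.75.
Midpoints: 1.375, 2.125, 2.875, 3.625, 4.375, 5.125.
f(1.375) = 40/19, f(2.125) = 1.6, f(2.875) = 40/31, f(3.625) = 40/37, f(4.375) = 40/43, f(5.125) = 40/49.
Sum = Δs · [f(1.375) + f(2.125) + f(2.875) + ...].
Sum ≈ 5.8674.

5.8674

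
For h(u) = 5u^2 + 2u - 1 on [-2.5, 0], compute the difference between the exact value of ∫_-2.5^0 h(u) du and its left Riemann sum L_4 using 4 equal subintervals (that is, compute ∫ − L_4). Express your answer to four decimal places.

-9.0169

Exact integral: ∫_-2.5^0 h(u) du ≈ 17.291667.
L_4 = 26.30859375.
Error ≈ 17.291667 − 26.30859375 ≈ -9.0169.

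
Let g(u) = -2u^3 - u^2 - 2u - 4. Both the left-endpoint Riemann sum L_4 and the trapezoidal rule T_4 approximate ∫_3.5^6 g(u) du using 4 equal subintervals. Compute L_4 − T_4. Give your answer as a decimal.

117.1875

L_4 ≈ -552.041016.
T_4 ≈ -669.228516.
L_4 − T_4 = 117.1875.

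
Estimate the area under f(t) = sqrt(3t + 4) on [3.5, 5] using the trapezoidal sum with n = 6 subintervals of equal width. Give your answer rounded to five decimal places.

Δt = (5 − 3.5)/6 = 0.25.
f(3.5) ≈ 3.80789, f(3.75) ≈ 3.90512, f(4) ≈ 4.00000, f(4.25) ≈ 4.09268, f(4.5) ≈ 4.18330, f(4.75) ≈ 4.27200, f(5) ≈ 4.35890.
T_6 = (Δt/2)·[f(t_0) + 2f(t_1) + ... + 2f(t_{5}) + f(t_6)].
Sum ≈ 6.13412.

6.13412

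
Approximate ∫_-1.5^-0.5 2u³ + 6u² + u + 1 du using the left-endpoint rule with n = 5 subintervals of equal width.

Δu = (-0.5 − (-1.5))/5 = 0.2.
Left endpoints: -1.5, -1.3, -1.1, -0.9, -0.7.
f(-1.5) = 6.25, f(-1.3) = 5.446, f(-1.1) = 4.498, f(-0.9) = 3.502, f(-0.7) = 2.554.
Sum = Δu · [f(-1.5) + f(-1.3) + f(-1.1) + f(-0.9) + f(-0.7)].
Sum = 4.45.

4.45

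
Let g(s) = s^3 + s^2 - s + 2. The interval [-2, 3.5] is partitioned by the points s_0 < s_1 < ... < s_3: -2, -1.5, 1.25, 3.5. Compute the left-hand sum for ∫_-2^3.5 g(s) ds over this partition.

16.12890625

Subinterval widths: 0.5, 2.75, 2.25.
Left endpoints: -2, -1.5, 1.25.
g(-2) = 0, g(-1.5) = 2.375, g(1.25) = 4.265625.
Sum = Σ Δs_i · g(s_i).
Sum = 16.12890625.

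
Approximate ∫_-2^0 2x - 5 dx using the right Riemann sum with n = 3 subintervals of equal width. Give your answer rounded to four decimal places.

Δx = (0 − (-2))/3 = 2/3.
Right endpoints: -4/3, -2/3, 0.
f(-4/3) = -23/3, f(-2/3) = -19/3, f(0) = -5.
Sum = Δx · [f(-4/3) + f(-2/3) + f(0)].
Sum ≈ -12.6667.

-12.6667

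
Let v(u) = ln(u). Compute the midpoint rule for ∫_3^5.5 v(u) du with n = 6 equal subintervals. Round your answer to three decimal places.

Δu = (5.5 − 3)/6 = 5/12.
Midpoints: 77/24, 3.625, 97/24, 107/24, 4.875, 127/24.
v(77/24) ≈ 1.166, v(3.625) ≈ 1.288, v(97/24) ≈ 1.397, v(107/24) ≈ 1.495, v(4.875) ≈ 1.584, v(127/24) ≈ 1.666.
Sum = Δu · [v(77/24) + v(3.625) + v(97/24) + ...].
Sum ≈ 3.581.

3.581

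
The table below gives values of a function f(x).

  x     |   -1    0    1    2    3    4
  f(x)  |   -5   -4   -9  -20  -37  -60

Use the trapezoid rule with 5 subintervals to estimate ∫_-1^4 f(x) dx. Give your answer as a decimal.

-102.5

Δx = 1.
T_5 = (1/2)·[(-5) + 2·(-4) + 2·(-9) + 2·(-20) + 2·(-37) + (-60)] = -102.5.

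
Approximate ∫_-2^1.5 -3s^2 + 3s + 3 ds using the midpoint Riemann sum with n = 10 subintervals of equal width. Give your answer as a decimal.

Δs = (1.5 − (-2))/10 = 0.35.
Midpoints: -1.825, -1.475, -1.125, -0.775, -0.425, -0.075, 0.275, 0.625, 0.975, 1.325.
f(-1.825) = -12.466875, f(-1.475) = -7.951875, f(-1.125) = -4.171875, f(-0.775) = -1.126875, f(-0.425) = 1.183125, f(-0.075) = 2.758125, f(0.275) = 3.598125, f(0.625) = 3.703125, f(0.975) = 3.073125, f(1.325) = 1.708125.
Sum = Δs · [f(-1.825) + f(-1.475) + f(-1.125) + ...].
Sum = -3.3928125.

-3.3928125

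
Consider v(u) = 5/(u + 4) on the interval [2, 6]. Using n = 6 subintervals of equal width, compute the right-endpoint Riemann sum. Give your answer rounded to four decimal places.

Δu = (6 − 2)/6 = 2/3.
Right endpoints: 8/3, 10/3, 4, 14/3, 16/3, 6.
v(8/3) = 0.75, v(10/3) = 15/22, v(4) = 0.625, v(14/3) = 15/26, v(16/3) = 15/28, v(6) = 0.5.
Sum = Δu · [v(8/3) + v(10/3) + v(4) + ...].
Sum ≈ 2.4463.

2.4463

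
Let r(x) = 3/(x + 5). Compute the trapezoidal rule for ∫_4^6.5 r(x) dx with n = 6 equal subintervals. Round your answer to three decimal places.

Δx = (6.5 − 4)/6 = 5/12.
r(4) = 1/3, r(53/12) = 36/113, r(29/6) = 18/59, r(5.25) = 12/41, r(17/3) = 0.28125, r(73/12) = 36/133, r(6.5) = 6/23.
T_6 = (Δx/2)·[r(x_0) + 2r(x_1) + ... + 2r(x_{5}) + r(x_6)].
Sum ≈ 0.736.

0.736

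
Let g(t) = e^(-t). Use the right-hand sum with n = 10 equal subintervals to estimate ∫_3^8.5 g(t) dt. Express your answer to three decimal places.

Δt = (8.5 − 3)/10 = 0.55.
Right endpoints: 3.55, 4.1, 4.65, 5.2, 5.75, 6.3, 6.85, 7.4, 7.95, 8.5.
g(3.55) ≈ 0.029, g(4.1) ≈ 0.017, g(4.65) ≈ 0.010, g(5.2) ≈ 0.006, g(5.75) ≈ 0.003, g(6.3) ≈ 0.002, g(6.85) ≈ 0.001, g(7.4) ≈ 0.001, g(7.95) ≈ 0.000, g(8.5) ≈ 0.000.
Sum = Δt · [g(3.55) + g(4.1) + g(4.65) + ...].
Sum ≈ 0.037.

0.037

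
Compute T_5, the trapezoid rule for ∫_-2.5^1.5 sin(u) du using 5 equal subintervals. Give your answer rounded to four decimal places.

Δu = (1.5 − (-2.5))/5 = 0.8.
f(-2.5) ≈ -0.5985, f(-1.7) ≈ -0.9917, f(-0.9) ≈ -0.7833, f(-0.1) ≈ -0.0998, f(0.7) ≈ 0.6442, f(1.5) ≈ 0.9975.
T_5 = (Δu/2)·[f(u_0) + 2f(u_1) + ... + 2f(u_{4}) + f(u_5)].
Sum ≈ -0.8249.

-0.8249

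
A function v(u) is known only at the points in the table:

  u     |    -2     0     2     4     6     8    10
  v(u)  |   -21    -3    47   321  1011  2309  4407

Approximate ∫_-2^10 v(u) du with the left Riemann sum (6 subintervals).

Δu = 2.
Sum = 2·[(-21) + (-3) + 47 + 321 + 1011 + 2309] = 7328.

7328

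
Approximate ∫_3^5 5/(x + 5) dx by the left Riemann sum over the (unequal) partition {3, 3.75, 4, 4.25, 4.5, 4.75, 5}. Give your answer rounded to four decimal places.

Subinterval widths: 0.75, 0.25, 0.25, 0.25, 0.25, 0.25.
Left endpoints: 3, 3.75, 4, 4.25, 4.5, 4.75.
f(3) = 0.625, f(3.75) = 4/7, f(4) = 5/9, f(4.25) = 20/37, f(4.5) = 10/19, f(4.75) = 20/39.
Sum = Σ Δx_i · f(x_i).
Sum ≈ 1.1454.

1.1454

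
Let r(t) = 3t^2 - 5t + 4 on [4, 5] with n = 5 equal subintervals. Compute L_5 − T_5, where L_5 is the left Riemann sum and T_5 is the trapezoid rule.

L_5 = 40.32.
T_5 = 42.52.
L_5 − T_5 = -2.2.

-2.2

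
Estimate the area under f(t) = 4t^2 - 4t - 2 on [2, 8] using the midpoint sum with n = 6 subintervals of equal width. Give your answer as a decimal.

Δt = (8 − 2)/6 = 1.
Midpoints: 2.5, 3.5, 4.5, 5.5, 6.5, 7.5.
f(2.5) = 13, f(3.5) = 33, f(4.5) = 61, f(5.5) = 97, f(6.5) = 141, f(7.5) = 193.
Sum = Δt · [f(2.5) + f(3.5) + f(4.5) + ...].
Sum = 538.

538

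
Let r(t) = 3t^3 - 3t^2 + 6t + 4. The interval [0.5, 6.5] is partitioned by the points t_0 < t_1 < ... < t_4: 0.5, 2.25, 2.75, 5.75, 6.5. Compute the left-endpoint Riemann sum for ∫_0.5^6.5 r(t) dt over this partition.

592.67578125

Subinterval widths: 1.75, 0.5, 3, 0.75.
Left endpoints: 0.5, 2.25, 2.75, 5.75.
r(0.5) = 6.625, r(2.25) = 36.484375, r(2.75) = 60.203125, r(5.75) = 509.640625.
Sum = Σ Δt_i · r(t_i).
Sum = 592.67578125.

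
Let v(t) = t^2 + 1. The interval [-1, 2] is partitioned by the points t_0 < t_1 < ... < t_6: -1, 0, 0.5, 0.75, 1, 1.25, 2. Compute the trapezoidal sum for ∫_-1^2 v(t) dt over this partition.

Subinterval widths: 1, 0.5, 0.25, 0.25, 0.25, 0.75.
v(-1) = 2, v(0) = 1, v(0.5) = 1.25, v(0.75) = 1.5625, v(1) = 2, v(1.25) = 2.5625, v(2) = 5.
On each subinterval the trapezoid contributes (Δt_i/2)·[v(t_{i-1}) + v(t_i)].
Sum = 6.265625.

6.265625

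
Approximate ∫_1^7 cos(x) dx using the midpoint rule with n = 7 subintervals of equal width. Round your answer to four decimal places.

-0.1903

Δx = (7 − 1)/7 = 6/7.
Midpoints: 10/7, 16/7, 22/7, 4, 34/7, 40/7, 46/7.
f(10/7) ≈ 0.1417, f(16/7) ≈ -0.6556, f(22/7) ≈ -1.0000, f(4) ≈ -0.6536, f(34/7) ≈ 0.1442, f(40/7) ≈ 0.8425, f(46/7) ≈ 0.9587.
Sum = Δx · [f(10/7) + f(16/7) + f(22/7) + ...].
Sum ≈ -0.1903.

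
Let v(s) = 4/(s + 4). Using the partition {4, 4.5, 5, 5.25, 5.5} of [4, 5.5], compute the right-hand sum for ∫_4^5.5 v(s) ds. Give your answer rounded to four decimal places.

Subinterval widths: 0.5, 0.5, 0.25, 0.25.
Right endpoints: 4.5, 5, 5.25, 5.5.
v(4.5) = 8/17, v(5) = 4/9, v(5.25) = 16/37, v(5.5) = 8/19.
Sum = Σ Δs_i · v(s_i).
Sum ≈ 0.6709.

0.6709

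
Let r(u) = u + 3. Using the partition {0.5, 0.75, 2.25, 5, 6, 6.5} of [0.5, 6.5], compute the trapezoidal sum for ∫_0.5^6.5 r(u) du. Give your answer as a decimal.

Subinterval widths: 0.25, 1.5, 2.75, 1, 0.5.
r(0.5) = 3.5, r(0.75) = 3.75, r(2.25) = 5.25, r(5) = 8, r(6) = 9, r(6.5) = 9.5.
On each subinterval the trapezoid contributes (Δu_i/2)·[r(u_{i-1}) + r(u_i)].
Sum = 39.

39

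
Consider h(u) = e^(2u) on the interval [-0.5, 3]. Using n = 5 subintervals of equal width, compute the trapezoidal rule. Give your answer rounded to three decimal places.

233.420

Δu = (3 − (-0.5))/5 = 0.7.
h(-0.5) ≈ 0.368, h(0.2) ≈ 1.492, h(0.9) ≈ 6.050, h(1.6) ≈ 24.533, h(2.3) ≈ 99.484, h(3) ≈ 403.429.
T_5 = (Δu/2)·[h(u_0) + 2h(u_1) + ... + 2h(u_{4}) + h(u_5)].
Sum ≈ 233.420.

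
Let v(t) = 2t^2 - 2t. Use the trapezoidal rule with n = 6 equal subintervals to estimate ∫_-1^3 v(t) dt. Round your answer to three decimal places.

Δt = (3 − (-1))/6 = 2/3.
v(-1) = 4, v(-1/3) = 8/9, v(1/3) = -4/9, v(1) = 0, v(5/3) = 20/9, v(7/3) = 56/9, v(3) = 12.
T_6 = (Δt/2)·[v(t_0) + 2v(t_1) + ... + 2v(t_{5}) + v(t_6)].
Sum ≈ 11.259.

11.259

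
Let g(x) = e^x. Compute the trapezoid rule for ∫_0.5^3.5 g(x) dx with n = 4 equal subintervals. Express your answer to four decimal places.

32.9281

Δx = (3.5 − 0.5)/4 = 0.75.
g(0.5) ≈ 1.6487, g(1.25) ≈ 3.4903, g(2) ≈ 7.3891, g(2.75) ≈ 15.6426, g(3.5) ≈ 33.1155.
T_4 = (Δx/2)·[g(x_0) + 2g(x_1) + 2g(x_2) + 2g(x_3) + g(x_4)].
Sum ≈ 32.9281.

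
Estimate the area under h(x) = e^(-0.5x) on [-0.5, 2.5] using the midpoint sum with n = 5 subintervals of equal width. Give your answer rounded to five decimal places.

1.98758

Δx = (2.5 − (-0.5))/5 = 0.6.
Midpoints: -0.2, 0.4, 1, 1.6, 2.2.
h(-0.2) ≈ 1.10517, h(0.4) ≈ 0.81873, h(1) ≈ 0.60653, h(1.6) ≈ 0.44933, h(2.2) ≈ 0.33287.
Sum = Δx · [h(-0.2) + h(0.4) + h(1) + h(1.6) + h(2.2)].
Sum ≈ 1.98758.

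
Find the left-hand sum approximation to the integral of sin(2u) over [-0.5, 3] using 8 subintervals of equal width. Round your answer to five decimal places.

Δu = (3 − (-0.5))/8 = 0.4375.
Left endpoints: -0.5, -0.0625, 0.375, 0.8125, 1.25, 1.6875, 2.125, 2.5625.
f(-0.5) ≈ -0.84147, f(-0.0625) ≈ -0.12467, f(0.375) ≈ 0.68164, f(0.8125) ≈ 0.99853, f(1.25) ≈ 0.59847, f(1.6875) ≈ -0.23129, f(2.125) ≈ -0.89499, f(2.5625) ≈ -0.91608.
Sum = Δu · [f(-0.5) + f(-0.0625) + f(0.375) + ...].
Sum ≈ -0.31932.

-0.31932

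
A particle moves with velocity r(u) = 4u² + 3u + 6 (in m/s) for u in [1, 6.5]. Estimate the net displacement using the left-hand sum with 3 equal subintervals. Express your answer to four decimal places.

305.6574

Δu = (6.5 − 1)/3 = 11/6.
Left endpoints: 1, 17/6, 14/3.
r(1) = 13, r(17/6) = 839/18, r(14/3) = 964/9.
Sum = Δu · [r(1) + r(17/6) + r(14/3)].
Sum ≈ 305.6574.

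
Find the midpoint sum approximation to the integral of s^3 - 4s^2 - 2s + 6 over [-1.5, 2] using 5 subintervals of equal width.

7.2821875

Δs = (2 − (-1.5))/5 = 0.7.
Midpoints: -1.15, -0.45, 0.25, 0.95, 1.65.
f(-1.15) = 1.489125, f(-0.45) = 5.998875, f(0.25) = 5.265625, f(0.95) = 1.347375, f(1.65) = -3.697875.
Sum = Δs · [f(-1.15) + f(-0.45) + f(0.25) + f(0.95) + f(1.65)].
Sum = 7.2821875.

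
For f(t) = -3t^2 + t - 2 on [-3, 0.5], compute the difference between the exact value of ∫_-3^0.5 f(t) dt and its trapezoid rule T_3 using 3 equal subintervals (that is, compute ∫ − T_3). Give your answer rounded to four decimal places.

2.3819

Exact integral: ∫_-3^0.5 f(t) dt = -38.5.
T_3 ≈ -40.881944.
Error ≈ -38.5 − (-40.881944) ≈ 2.3819.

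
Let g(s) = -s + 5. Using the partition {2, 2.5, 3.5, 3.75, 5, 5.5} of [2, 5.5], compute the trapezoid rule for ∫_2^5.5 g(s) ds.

Subinterval widths: 0.5, 1, 0.25, 1.25, 0.5.
g(2) = 3, g(2.5) = 2.5, g(3.5) = 1.5, g(3.75) = 1.25, g(5) = 0, g(5.5) = -0.5.
On each subinterval the trapezoid contributes (Δs_i/2)·[g(s_{i-1}) + g(s_i)].
Sum = 4.375.

4.375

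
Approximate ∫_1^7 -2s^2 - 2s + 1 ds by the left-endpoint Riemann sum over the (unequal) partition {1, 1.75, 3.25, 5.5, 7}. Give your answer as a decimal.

Subinterval widths: 0.75, 1.5, 2.25, 1.5.
Left endpoints: 1, 1.75, 3.25, 5.5.
f(1) = -3, f(1.75) = -8.625, f(3.25) = -26.625, f(5.5) = -70.5.
Sum = Σ Δs_i · f(s_i).
Sum = -180.84375.

-180.84375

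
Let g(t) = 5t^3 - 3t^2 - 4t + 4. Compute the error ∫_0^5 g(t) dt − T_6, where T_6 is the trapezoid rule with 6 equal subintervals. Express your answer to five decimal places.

-19.96528

Exact integral: ∫_0^5 g(t) dt = 626.25.
T_6 ≈ 646.2152778.
Error ≈ 626.25 − 646.2152778 ≈ -19.96528.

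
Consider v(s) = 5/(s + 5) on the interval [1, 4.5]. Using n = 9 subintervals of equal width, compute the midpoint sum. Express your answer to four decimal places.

2.2971

Δs = (4.5 − 1)/9 = 7/18.
Midpoints: 43/36, 19/12, 71/36, 85/36, 2.75, 113/36, 127/36, 47/12, 155/36.
v(43/36) = 180/223, v(19/12) = 60/79, v(71/36) = 180/251, v(85/36) = 36/53, v(2.75) = 20/31, v(113/36) = 180/293, v(127/36) = 180/307, v(47/12) = 60/107, v(155/36) = 36/67.
Sum = Δs · [v(43/36) + v(19/12) + v(71/36) + ...].
Sum ≈ 2.2971.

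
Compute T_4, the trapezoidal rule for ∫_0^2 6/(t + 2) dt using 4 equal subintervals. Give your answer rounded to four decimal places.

4.1821

Δt = (2 − 0)/4 = 0.5.
f(0) = 3, f(0.5) = 2.4, f(1) = 2, f(1.5) = 12/7, f(2) = 1.5.
T_4 = (Δt/2)·[f(t_0) + 2f(t_1) + 2f(t_2) + 2f(t_3) + f(t_4)].
Sum ≈ 4.1821.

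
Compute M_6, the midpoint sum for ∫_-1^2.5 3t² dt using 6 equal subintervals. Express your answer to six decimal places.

Δt = (2.5 − (-1))/6 = 7/12.
Midpoints: -17/24, -0.125, 11/24, 25/24, 1.625, 53/24.
f(-17/24) = 289/192, f(-0.125) = 0.046875, f(11/24) = 121/192, f(25/24) = 625/192, f(1.625) = 7.921875, f(53/24) = 2809/192.
Sum = Δt · [f(-17/24) + f(-0.125) + f(11/24) + ...].
Sum ≈ 16.327257.

16.327257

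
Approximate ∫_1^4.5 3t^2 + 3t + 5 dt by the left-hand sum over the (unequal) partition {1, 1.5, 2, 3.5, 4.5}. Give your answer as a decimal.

100.375

Subinterval widths: 0.5, 0.5, 1.5, 1.
Left endpoints: 1, 1.5, 2, 3.5.
f(1) = 11, f(1.5) = 16.25, f(2) = 23, f(3.5) = 52.25.
Sum = Σ Δt_i · f(t_i).
Sum = 100.375.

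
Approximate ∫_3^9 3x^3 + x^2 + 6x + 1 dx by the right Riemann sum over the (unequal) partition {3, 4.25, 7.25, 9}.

8129.71484375

Subinterval widths: 1.25, 3, 1.75.
Right endpoints: 4.25, 7.25, 9.
f(4.25) = 274.859375, f(7.25) = 1240.296875, f(9) = 2323.
Sum = Σ Δx_i · f(x_i).
Sum = 8129.71484375.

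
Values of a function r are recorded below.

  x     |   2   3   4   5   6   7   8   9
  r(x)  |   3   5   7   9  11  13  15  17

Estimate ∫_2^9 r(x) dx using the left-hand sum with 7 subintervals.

Δx = 1.
Sum = 1·[3 + 5 + 7 + 9 + 11 + 13 + 15] = 63.

63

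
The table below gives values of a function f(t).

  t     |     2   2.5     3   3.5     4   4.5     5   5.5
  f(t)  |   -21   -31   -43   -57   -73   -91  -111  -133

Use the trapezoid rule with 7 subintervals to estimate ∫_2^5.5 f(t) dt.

Δt = 0.5.
T_7 = (0.5/2)·[(-21) + 2·(-31) + 2·(-43) + 2·(-57) + 2·(-73) + 2·(-91) + 2·(-111) + (-133)] = -241.5.

-241.5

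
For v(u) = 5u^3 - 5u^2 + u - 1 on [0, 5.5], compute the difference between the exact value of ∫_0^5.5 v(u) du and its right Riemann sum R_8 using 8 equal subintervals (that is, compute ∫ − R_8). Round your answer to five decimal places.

-251.56144

Exact integral: ∫_0^5.5 v(u) du ≈ 876.1614583.
R_8 ≈ 1127.7229004.
Error ≈ 876.1614583 − 1127.7229004 ≈ -251.56144.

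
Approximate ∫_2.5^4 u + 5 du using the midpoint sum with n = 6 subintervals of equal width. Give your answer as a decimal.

Δu = (4 − 2.5)/6 = 0.25.
Midpoints: 2.625, 2.875, 3.125, 3.375, 3.625, 3.875.
f(2.625) = 7.625, f(2.875) = 7.875, f(3.125) = 8.125, f(3.375) = 8.375, f(3.625) = 8.625, f(3.875) = 8.875.
Sum = Δu · [f(2.625) + f(2.875) + f(3.125) + ...].
Sum = 12.375.

12.375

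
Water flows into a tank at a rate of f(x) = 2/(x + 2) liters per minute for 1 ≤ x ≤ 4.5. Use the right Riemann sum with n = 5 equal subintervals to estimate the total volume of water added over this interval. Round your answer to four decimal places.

1.4278

Δx = (4.5 − 1)/5 = 0.7.
Right endpoints: 1.7, 2.4, 3.1, 3.8, 4.5.
f(1.7) = 20/37, f(2.4) = 5/11, f(3.1) = 20/51, f(3.8) = 10/29, f(4.5) = 4/13.
Sum = Δx · [f(1.7) + f(2.4) + f(3.1) + f(3.8) + f(4.5)].
Sum ≈ 1.4278.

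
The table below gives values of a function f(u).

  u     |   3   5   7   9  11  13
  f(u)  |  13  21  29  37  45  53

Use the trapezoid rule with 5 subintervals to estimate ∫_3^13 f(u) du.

Δu = 2.
T_5 = (2/2)·[13 + 2·21 + 2·29 + 2·37 + 2·45 + 53] = 330.

330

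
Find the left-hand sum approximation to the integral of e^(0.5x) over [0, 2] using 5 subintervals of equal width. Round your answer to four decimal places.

Δx = (2 − 0)/5 = 0.4.
Left endpoints: 0, 0.4, 0.8, 1.2, 1.6.
f(0) ≈ 1.0000, f(0.4) ≈ 1.2214, f(0.8) ≈ 1.4918, f(1.2) ≈ 1.8221, f(1.6) ≈ 2.2255.
Sum = Δx · [f(0) + f(0.4) + f(0.8) + f(1.2) + f(1.6)].
Sum ≈ 3.1044.

3.1044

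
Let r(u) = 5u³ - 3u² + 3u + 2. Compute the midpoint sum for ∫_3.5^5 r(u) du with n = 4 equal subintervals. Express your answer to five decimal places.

532.60400

Δu = (5 − 3.5)/4 = 0.375.
Midpoints: 3.6875, 4.0625, 4.4375, 4.8125.
r(3.6875) = 913311/4096, r(4.0625) = 1228437/4096, r(4.4375) = 1610307/4096, r(4.8125) = 2065401/4096.
Sum = Δu · [r(3.6875) + r(4.0625) + r(4.4375) + r(4.8125)].
Sum ≈ 532.60400.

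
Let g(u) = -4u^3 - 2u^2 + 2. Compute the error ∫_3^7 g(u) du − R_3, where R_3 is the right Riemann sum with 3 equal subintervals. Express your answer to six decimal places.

Exact integral: ∫_3^7 g(u) du ≈ -2522.66666667.
R_3 ≈ -3492.14814815.
Error ≈ -2522.66666667 − (-3492.14814815) ≈ 969.481481.

969.481481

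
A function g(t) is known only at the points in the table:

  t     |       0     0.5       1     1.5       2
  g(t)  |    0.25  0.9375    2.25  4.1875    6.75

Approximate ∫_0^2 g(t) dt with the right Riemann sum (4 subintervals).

7.0625

Δt = 0.5.
Sum = 0.5·[0.9375 + 2.25 + 4.1875 + 6.75] = 7.0625.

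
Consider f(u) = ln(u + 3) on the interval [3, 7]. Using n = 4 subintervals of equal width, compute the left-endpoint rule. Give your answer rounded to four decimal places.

8.0143

Δu = (7 − 3)/4 = 1.
Left endpoints: 3, 4, 5, 6.
f(3) ≈ 1.7918, f(4) ≈ 1.9459, f(5) ≈ 2.0794, f(6) ≈ 2.1972.
Sum = Δu · [f(3) + f(4) + f(5) + f(6)].
Sum ≈ 8.0143.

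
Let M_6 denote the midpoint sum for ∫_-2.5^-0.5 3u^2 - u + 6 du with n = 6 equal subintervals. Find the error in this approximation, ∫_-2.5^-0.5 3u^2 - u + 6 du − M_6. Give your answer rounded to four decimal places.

0.0556

Exact integral: ∫_-2.5^-0.5 f(u) du = 30.5.
M_6 ≈ 30.444444.
Error ≈ 30.5 − 30.444444 ≈ 0.0556.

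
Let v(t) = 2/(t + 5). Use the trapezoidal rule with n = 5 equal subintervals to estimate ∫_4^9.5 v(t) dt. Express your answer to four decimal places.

0.9554

Δt = (9.5 − 4)/5 = 1.1.
v(4) = 2/9, v(5.1) = 20/101, v(6.2) = 5/28, v(7.3) = 20/123, v(8.4) = 10/67, v(9.5) = 4/29.
T_5 = (Δt/2)·[v(t_0) + 2v(t_1) + ... + 2v(t_{4}) + v(t_5)].
Sum ≈ 0.9554.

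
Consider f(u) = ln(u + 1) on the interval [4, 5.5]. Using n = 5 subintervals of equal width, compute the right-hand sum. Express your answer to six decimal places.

2.658533

Δu = (5.5 − 4)/5 = 0.3.
Right endpoints: 4.3, 4.6, 4.9, 5.2, 5.5.
f(4.3) ≈ 1.667707, f(4.6) ≈ 1.722767, f(4.9) ≈ 1.774952, f(5.2) ≈ 1.824549, f(5.5) ≈ 1.871802.
Sum = Δu · [f(4.3) + f(4.6) + f(4.9) + f(5.2) + f(5.5)].
Sum ≈ 2.658533.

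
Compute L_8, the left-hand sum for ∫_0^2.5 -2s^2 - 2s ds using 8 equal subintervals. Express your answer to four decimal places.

-14.0137

Δs = (2.5 − 0)/8 = 0.3125.
Left endpoints: 0, 0.3125, 0.625, 0.9375, 1.25, 1.5625, 1.875, 2.1875.
f(0) = 0, f(0.3125) = -0.8203125, f(0.625) = -2.03125, f(0.9375) = -3.6328125, f(1.25) = -5.625, f(1.5625) = -8.0078125, f(1.875) = -10.78125, f(2.1875) = -13.9453125.
Sum = Δs · [f(0) + f(0.3125) + f(0.625) + ...].
Sum ≈ -14.0137.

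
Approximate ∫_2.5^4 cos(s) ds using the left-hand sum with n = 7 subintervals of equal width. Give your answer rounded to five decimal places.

-1.36589

Δs = (4 − 2.5)/7 = 3/14.
Left endpoints: 2.5, 19/7, 41/14, 22/7, 47/14, 25/7, 53/14.
f(2.5) ≈ -0.80114, f(19/7) ≈ -0.91009, f(41/14) ≈ -0.97740, f(22/7) ≈ -1.00000, f(47/14) ≈ -0.97686, f(25/7) ≈ -0.90903, f(53/14) ≈ -0.79963.
Sum = Δs · [f(2.5) + f(19/7) + f(41/14) + ...].
Sum ≈ -1.36589.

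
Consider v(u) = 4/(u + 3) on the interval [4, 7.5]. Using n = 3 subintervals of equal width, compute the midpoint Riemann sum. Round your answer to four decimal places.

1.6193

Δu = (7.5 − 4)/3 = 7/6.
Midpoints: 55/12, 5.75, 83/12.
v(55/12) = 48/91, v(5.75) = 16/35, v(83/12) = 48/119.
Sum = Δu · [v(55/12) + v(5.75) + v(83/12)].
Sum ≈ 1.6193.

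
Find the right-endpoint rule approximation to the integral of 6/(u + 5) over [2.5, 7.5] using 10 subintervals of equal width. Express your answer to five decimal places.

Δu = (7.5 − 2.5)/10 = 0.5.
Right endpoints: 3, 3.5, 4, 4.5, 5, 5.5, 6, 6.5, 7, 7.5.
f(3) = 0.75, f(3.5) = 12/17, f(4) = 2/3, f(4.5) = 12/19, f(5) = 0.6, f(5.5) = 4/7, f(6) = 6/11, f(6.5) = 12/23, f(7) = 0.5, f(7.5) = 0.48.
Sum = Δu · [f(3) + f(3.5) + f(4) + ...].
Sum ≈ 2.98638.

2.98638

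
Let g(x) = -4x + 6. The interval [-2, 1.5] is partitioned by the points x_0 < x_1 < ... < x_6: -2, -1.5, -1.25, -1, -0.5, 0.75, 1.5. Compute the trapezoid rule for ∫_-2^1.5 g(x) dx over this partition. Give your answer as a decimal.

24.5

Subinterval widths: 0.5, 0.25, 0.25, 0.5, 1.25, 0.75.
g(-2) = 14, g(-1.5) = 12, g(-1.25) = 11, g(-1) = 10, g(-0.5) = 8, g(0.75) = 3, g(1.5) = 0.
On each subinterval the trapezoid contributes (Δx_i/2)·[g(x_{i-1}) + g(x_i)].
Sum = 24.5.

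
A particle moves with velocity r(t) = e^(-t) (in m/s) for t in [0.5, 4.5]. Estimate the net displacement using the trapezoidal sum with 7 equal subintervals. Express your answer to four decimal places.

0.6115

Δt = (4.5 − 0.5)/7 = 4/7.
r(0.5) ≈ 0.6065, r(15/14) ≈ 0.3425, r(23/14) ≈ 0.1934, r(31/14) ≈ 0.1092, r(39/14) ≈ 0.0617, r(47/14) ≈ 0.0348, r(55/14) ≈ 0.0197, r(4.5) ≈ 0.0111.
T_7 = (Δt/2)·[r(t_0) + 2r(t_1) + ... + 2r(t_{6}) + r(t_7)].
Sum ≈ 0.6115.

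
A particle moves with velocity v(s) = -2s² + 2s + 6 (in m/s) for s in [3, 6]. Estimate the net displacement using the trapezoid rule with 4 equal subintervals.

-81.5625

Δs = (6 − 3)/4 = 0.75.
v(3) = -6, v(3.75) = -14.625, v(4.5) = -25.5, v(5.25) = -38.625, v(6) = -54.
T_4 = (Δs/2)·[v(s_0) + 2v(s_1) + 2v(s_2) + 2v(s_3) + v(s_4)].
Sum = -81.5625.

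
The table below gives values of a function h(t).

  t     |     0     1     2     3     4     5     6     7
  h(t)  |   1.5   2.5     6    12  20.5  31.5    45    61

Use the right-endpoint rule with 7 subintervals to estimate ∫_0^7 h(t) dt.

Δt = 1.
Sum = 1·[2.5 + 6 + 12 + 20.5 + 31.5 + 45 + 61] = 178.5.

178.5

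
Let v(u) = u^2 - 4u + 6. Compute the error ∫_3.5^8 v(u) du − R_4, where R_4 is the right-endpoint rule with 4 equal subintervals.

Exact integral: ∫_3.5^8 v(u) du = 79.875.
R_4 = 99.80859375.
Error = 79.875 − 99.80859375 = -19.93359375.

-19.93359375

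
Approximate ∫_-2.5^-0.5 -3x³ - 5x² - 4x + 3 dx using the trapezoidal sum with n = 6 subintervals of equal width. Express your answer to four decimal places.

21.7315

Δx = (-0.5 − (-2.5))/6 = 1/3.
f(-2.5) = 28.625, f(-13/6) = 449/24, f(-11/6) = 865/72, f(-1.5) = 7.875, f(-7/6) = 5.625, f(-5/6) = 331/72, f(-0.5) = 4.125.
T_6 = (Δx/2)·[f(x_0) + 2f(x_1) + ... + 2f(x_{5}) + f(x_6)].
Sum ≈ 21.7315.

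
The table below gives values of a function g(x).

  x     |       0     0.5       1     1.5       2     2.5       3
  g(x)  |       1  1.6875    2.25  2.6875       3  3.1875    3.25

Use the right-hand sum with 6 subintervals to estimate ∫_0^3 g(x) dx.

Δx = 0.5.
Sum = 0.5·[1.6875 + 2.25 + 2.6875 + 3 + 3.1875 + 3.25] = 8.03125.

8.03125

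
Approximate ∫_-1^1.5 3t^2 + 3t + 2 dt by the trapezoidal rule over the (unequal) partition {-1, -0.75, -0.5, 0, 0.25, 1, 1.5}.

Subinterval widths: 0.25, 0.25, 0.5, 0.25, 0.75, 0.5.
f(-1) = 2, f(-0.75) = 1.4375, f(-0.5) = 1.25, f(0) = 2, f(0.25) = 2.9375, f(1) = 8, f(1.5) = 13.25.
On each subinterval the trapezoid contributes (Δt_i/2)·[f(t_{i-1}) + f(t_i)].
Sum = 11.609375.

11.609375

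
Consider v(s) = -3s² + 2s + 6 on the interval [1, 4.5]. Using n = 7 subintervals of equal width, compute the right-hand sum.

-63

Δs = (4.5 − 1)/7 = 0.5.
Right endpoints: 1.5, 2, 2.5, 3, 3.5, 4, 4.5.
v(1.5) = 2.25, v(2) = -2, v(2.5) = -7.75, v(3) = -15, v(3.5) = -23.75, v(4) = -34, v(4.5) = -45.75.
Sum = Δs · [v(1.5) + v(2) + v(2.5) + ...].
Sum = -63.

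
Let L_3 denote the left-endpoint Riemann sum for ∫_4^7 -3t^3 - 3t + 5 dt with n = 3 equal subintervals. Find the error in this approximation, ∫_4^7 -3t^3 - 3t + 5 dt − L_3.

Exact integral: ∫_4^7 f(t) dt = -1643.25.
L_3 = -1245.
Error = -1643.25 − (-1245) = -398.25.

-398.25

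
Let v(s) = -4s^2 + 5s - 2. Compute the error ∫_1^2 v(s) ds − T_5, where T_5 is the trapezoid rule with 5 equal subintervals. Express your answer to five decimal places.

0.02667

Exact integral: ∫_1^2 v(s) ds ≈ -3.8333333.
T_5 = -3.86.
Error ≈ -3.8333333 − (-3.86) ≈ 0.02667.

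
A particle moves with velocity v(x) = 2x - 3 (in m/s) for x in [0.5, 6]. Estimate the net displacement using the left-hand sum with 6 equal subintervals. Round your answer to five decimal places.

14.20833

Δx = (6 − 0.5)/6 = 11/12.
Left endpoints: 0.5, 17/12, 7/3, 3.25, 25/6, 61/12.
v(0.5) = -2, v(17/12) = -1/6, v(7/3) = 5/3, v(3.25) = 3.5, v(25/6) = 16/3, v(61/12) = 43/6.
Sum = Δx · [v(0.5) + v(17/12) + v(7/3) + ...].
Sum ≈ 14.20833.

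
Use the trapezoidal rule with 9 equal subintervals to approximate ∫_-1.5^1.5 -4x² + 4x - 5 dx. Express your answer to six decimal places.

Δx = (1.5 − (-1.5))/9 = 1/3.
f(-1.5) = -20, f(-7/6) = -136/9, f(-5/6) = -100/9, f(-0.5) = -8, f(-1/6) = -52/9, f(1/6) = -40/9, f(0.5) = -4, f(5/6) = -40/9, f(7/6) = -52/9, f(1.5) = -8.
T_9 = (Δx/2)·[f(x_0) + 2f(x_1) + ... + 2f(x_{8}) + f(x_9)].
Sum ≈ -24.222222.

-24.222222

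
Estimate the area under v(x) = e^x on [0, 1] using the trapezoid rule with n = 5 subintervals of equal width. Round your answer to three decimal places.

1.724

Δx = (1 − 0)/5 = 0.2.
v(0) ≈ 1.000, v(0.2) ≈ 1.221, v(0.4) ≈ 1.492, v(0.6) ≈ 1.822, v(0.8) ≈ 2.226, v(1) ≈ 2.718.
T_5 = (Δx/2)·[v(x_0) + 2v(x_1) + ... + 2v(x_{4}) + v(x_5)].
Sum ≈ 1.724.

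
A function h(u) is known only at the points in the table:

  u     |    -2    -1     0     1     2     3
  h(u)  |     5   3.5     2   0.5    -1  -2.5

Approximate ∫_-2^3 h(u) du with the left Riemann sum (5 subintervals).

Δu = 1.
Sum = 1·[5 + 3.5 + 2 + 0.5 + (-1)] = 10.

10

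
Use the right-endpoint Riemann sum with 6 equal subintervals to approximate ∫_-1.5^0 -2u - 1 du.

Δu = (0 − (-1.5))/6 = 0.25.
Right endpoints: -1.25, -1, -0.75, -0.5, -0.25, 0.
f(-1.25) = 1.5, f(-1) = 1, f(-0.75) = 0.5, f(-0.5) = 0, f(-0.25) = -0.5, f(0) = -1.
Sum = Δu · [f(-1.25) + f(-1) + f(-0.75) + ...].
Sum = 0.375.

0.375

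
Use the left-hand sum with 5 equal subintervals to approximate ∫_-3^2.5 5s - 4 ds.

Δs = (2.5 − (-3))/5 = 1.1.
Left endpoints: -3, -1.9, -0.8, 0.3, 1.4.
f(-3) = -19, f(-1.9) = -13.5, f(-0.8) = -8, f(0.3) = -2.5, f(1.4) = 3.
Sum = Δs · [f(-3) + f(-1.9) + f(-0.8) + f(0.3) + f(1.4)].
Sum = -44.

-44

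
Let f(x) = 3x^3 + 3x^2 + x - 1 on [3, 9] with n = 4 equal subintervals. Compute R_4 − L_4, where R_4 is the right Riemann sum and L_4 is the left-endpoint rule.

3492

R_4 = 7466.25.
L_4 = 3974.25.
R_4 − L_4 = 3492.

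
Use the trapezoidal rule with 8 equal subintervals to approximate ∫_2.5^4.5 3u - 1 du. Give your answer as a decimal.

Δu = (4.5 − 2.5)/8 = 0.25.
f(2.5) = 6.5, f(2.75) = 7.25, f(3) = 8, f(3.25) = 8.75, f(3.5) = 9.5, f(3.75) = 10.25, f(4) = 11, f(4.25) = 11.75, f(4.5) = 12.5.
T_8 = (Δu/2)·[f(u_0) + 2f(u_1) + ... + 2f(u_{7}) + f(u_8)].
Sum = 19.

19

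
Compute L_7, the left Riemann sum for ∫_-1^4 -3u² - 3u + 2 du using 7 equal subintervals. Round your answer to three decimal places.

Δu = (4 − (-1))/7 = 5/7.
Left endpoints: -1, -2/7, 3/7, 8/7, 13/7, 18/7, 23/7.
f(-1) = 2, f(-2/7) = 128/49, f(3/7) = 8/49, f(8/7) = -262/49, f(13/7) = -682/49, f(18/7) = -1252/49, f(23/7) = -1972/49.
Sum = Δu · [f(-1) + f(-2/7) + f(3/7) + ...].
Sum ≈ -57.347.

-57.347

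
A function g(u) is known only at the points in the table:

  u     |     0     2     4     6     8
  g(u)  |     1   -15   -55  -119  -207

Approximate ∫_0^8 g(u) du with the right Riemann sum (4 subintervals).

-792

Δu = 2.
Sum = 2·[(-15) + (-55) + (-119) + (-207)] = -792.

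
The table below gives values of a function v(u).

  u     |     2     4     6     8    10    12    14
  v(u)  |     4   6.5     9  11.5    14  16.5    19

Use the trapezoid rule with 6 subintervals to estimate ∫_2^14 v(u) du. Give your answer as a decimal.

Δu = 2.
T_6 = (2/2)·[4 + 2·6.5 + 2·9 + 2·11.5 + 2·14 + 2·16.5 + 19] = 138.

138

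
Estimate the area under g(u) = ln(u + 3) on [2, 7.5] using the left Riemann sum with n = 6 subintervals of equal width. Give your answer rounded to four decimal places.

10.7949

Δu = (7.5 − 2)/6 = 11/12.
Left endpoints: 2, 35/12, 23/6, 4.75, 17/3, 79/12.
g(2) ≈ 1.6094, g(35/12) ≈ 1.7778, g(23/6) ≈ 1.9218, g(4.75) ≈ 2.0477, g(17/3) ≈ 2.1595, g(79/12) ≈ 2.2600.
Sum = Δu · [g(2) + g(35/12) + g(23/6) + ...].
Sum ≈ 10.7949.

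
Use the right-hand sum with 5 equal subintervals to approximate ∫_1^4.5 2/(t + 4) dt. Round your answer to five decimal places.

1.00574

Δt = (4.5 − 1)/5 = 0.7.
Right endpoints: 1.7, 2.4, 3.1, 3.8, 4.5.
f(1.7) = 20/57, f(2.4) = 0.3125, f(3.1) = 20/71, f(3.8) = 10/39, f(4.5) = 4/17.
Sum = Δt · [f(1.7) + f(2.4) + f(3.1) + f(3.8) + f(4.5)].
Sum ≈ 1.00574.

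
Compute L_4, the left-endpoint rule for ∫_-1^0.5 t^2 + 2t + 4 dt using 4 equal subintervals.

Δt = (0.5 − (-1))/4 = 0.375.
Left endpoints: -1, -0.625, -0.25, 0.125.
f(-1) = 3, f(-0.625) = 3.140625, f(-0.25) = 3.5625, f(0.125) = 4.265625.
Sum = Δt · [f(-1) + f(-0.625) + f(-0.25) + f(0.125)].
Sum = 5.23828125.

5.23828125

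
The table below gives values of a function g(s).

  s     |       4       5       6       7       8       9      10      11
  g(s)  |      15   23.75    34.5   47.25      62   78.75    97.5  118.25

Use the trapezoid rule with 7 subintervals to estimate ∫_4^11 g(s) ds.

Δs = 1.
T_7 = (1/2)·[15 + 2·23.75 + 2·34.5 + 2·47.25 + 2·62 + 2·78.75 + 2·97.5 + 118.25] = 410.375.

410.375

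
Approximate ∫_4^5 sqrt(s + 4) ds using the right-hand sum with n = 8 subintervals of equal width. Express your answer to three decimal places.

Δs = (5 − 4)/8 = 0.125.
Right endpoints: 4.125, 4.25, 4.375, 4.5, 4.625, 4.75, 4.875, 5.
f(4.125) ≈ 2.850, f(4.25) ≈ 2.872, f(4.375) ≈ 2.894, f(4.5) ≈ 2.915, f(4.625) ≈ 2.937, f(4.75) ≈ 2.958, f(4.875) ≈ 2.979, f(5) ≈ 3.000.
Sum = Δs · [f(4.125) + f(4.25) + f(4.375) + ...].
Sum ≈ 2.926.

2.926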